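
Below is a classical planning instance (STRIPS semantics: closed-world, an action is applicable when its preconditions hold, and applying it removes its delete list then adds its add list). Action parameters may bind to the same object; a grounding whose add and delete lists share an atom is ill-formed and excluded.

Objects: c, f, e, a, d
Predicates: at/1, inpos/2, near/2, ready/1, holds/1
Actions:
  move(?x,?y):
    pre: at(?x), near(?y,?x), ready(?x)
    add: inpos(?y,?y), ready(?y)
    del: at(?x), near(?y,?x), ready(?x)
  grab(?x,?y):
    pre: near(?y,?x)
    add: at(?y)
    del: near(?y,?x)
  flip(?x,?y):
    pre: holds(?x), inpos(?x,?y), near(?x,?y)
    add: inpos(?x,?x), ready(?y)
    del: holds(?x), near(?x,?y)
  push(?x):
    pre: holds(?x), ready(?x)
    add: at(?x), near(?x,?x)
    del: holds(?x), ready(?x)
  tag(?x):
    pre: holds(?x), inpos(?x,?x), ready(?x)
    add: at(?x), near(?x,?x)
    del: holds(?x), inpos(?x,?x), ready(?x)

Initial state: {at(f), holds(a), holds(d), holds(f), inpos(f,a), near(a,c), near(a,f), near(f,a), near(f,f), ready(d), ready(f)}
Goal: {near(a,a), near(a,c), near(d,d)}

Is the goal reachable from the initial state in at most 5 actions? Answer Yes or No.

Yes

1. move(f,a)  →  {holds(a), holds(d), holds(f), inpos(a,a), inpos(f,a), near(a,c), near(f,a), near(f,f), ready(a), ready(d)}
2. push(a)  →  {at(a), holds(d), holds(f), inpos(a,a), inpos(f,a), near(a,a), near(a,c), near(f,a), near(f,f), ready(d)}
3. push(d)  →  {at(a), at(d), holds(f), inpos(a,a), inpos(f,a), near(a,a), near(a,c), near(d,d), near(f,a), near(f,f)}
optimal plan length = 3; 3 ≤ 5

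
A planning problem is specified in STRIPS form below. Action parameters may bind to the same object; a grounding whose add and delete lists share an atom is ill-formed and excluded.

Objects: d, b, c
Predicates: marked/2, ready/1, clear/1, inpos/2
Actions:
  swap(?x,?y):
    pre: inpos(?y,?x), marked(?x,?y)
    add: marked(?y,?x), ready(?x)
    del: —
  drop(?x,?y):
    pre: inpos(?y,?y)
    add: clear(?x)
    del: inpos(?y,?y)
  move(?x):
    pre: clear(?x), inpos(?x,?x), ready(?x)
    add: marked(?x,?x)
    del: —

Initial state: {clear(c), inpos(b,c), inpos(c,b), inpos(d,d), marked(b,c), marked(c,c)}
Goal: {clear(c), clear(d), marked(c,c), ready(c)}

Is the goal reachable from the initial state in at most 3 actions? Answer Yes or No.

1. swap(b,c)  →  {clear(c), inpos(b,c), inpos(c,b), inpos(d,d), marked(b,c), marked(c,b), marked(c,c), ready(b)}
2. swap(c,b)  →  {clear(c), inpos(b,c), inpos(c,b), inpos(d,d), marked(b,c), marked(c,b), marked(c,c), ready(b), ready(c)}
3. drop(d,d)  →  {clear(c), clear(d), inpos(b,c), inpos(c,b), marked(b,c), marked(c,b), marked(c,c), ready(b), ready(c)}
optimal plan length = 3; 3 ≤ 3

Yes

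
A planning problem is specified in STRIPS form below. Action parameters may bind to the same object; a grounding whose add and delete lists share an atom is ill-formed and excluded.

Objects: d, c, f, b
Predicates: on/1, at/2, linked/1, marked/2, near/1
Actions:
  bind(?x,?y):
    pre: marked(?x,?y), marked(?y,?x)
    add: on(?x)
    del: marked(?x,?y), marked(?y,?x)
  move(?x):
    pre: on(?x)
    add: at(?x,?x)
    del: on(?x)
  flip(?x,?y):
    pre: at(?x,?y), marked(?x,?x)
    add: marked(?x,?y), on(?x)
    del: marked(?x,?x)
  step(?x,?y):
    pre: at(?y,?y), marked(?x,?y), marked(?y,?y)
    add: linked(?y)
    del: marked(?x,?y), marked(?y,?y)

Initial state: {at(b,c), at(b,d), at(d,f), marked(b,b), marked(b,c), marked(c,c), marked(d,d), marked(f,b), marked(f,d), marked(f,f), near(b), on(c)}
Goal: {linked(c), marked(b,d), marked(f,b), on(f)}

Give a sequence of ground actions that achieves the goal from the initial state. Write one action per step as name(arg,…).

bind(f,f); move(c); flip(b,d); step(c,c)

1. bind(f,f)  →  {at(b,c), at(b,d), at(d,f), marked(b,b), marked(b,c), marked(c,c), marked(d,d), marked(f,b), marked(f,d), near(b), on(c), on(f)}
2. move(c)  →  {at(b,c), at(b,d), at(c,c), at(d,f), marked(b,b), marked(b,c), marked(c,c), marked(d,d), marked(f,b), marked(f,d), near(b), on(f)}
3. flip(b,d)  →  {at(b,c), at(b,d), at(c,c), at(d,f), marked(b,c), marked(b,d), marked(c,c), marked(d,d), marked(f,b), marked(f,d), near(b), on(b), on(f)}
4. step(c,c)  →  {at(b,c), at(b,d), at(c,c), at(d,f), linked(c), marked(b,c), marked(b,d), marked(d,d), marked(f,b), marked(f,d), near(b), on(b), on(f)}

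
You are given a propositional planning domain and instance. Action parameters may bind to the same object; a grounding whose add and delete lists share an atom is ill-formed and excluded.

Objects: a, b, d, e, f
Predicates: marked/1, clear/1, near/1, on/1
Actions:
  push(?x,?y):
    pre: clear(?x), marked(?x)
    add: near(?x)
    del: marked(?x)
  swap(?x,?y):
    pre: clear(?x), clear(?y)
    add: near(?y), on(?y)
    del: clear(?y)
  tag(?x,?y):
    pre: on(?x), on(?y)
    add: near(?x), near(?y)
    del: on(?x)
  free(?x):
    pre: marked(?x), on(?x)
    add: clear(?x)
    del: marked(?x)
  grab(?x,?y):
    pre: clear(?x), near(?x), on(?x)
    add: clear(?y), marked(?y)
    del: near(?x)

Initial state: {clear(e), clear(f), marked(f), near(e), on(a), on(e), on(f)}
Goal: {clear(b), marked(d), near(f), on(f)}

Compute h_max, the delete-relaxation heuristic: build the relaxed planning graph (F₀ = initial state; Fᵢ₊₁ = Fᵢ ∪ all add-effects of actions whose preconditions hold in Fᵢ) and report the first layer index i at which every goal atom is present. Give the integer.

F0 = init (7 atoms)
F1 = F0 ∪ {clear(a), clear(b), clear(d), marked(a), marked(b), marked(d), marked(e), near(a), near(f)}  (16 atoms)
goal ⊆ F1  ⇒  h_max = 1

1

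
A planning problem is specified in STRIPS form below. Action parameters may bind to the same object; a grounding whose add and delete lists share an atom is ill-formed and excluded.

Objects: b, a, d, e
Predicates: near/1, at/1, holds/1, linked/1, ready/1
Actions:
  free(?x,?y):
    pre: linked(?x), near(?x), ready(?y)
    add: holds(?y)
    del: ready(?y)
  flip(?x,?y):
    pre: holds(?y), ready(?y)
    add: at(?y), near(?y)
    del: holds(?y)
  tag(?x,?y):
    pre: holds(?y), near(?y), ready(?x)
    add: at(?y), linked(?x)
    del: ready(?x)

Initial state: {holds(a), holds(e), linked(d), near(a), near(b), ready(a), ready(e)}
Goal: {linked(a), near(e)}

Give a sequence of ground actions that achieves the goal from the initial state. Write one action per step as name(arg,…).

1. flip(b,e)  →  {at(e), holds(a), linked(d), near(a), near(b), near(e), ready(a), ready(e)}
2. tag(a,a)  →  {at(a), at(e), holds(a), linked(a), linked(d), near(a), near(b), near(e), ready(e)}

flip(b,e); tag(a,a)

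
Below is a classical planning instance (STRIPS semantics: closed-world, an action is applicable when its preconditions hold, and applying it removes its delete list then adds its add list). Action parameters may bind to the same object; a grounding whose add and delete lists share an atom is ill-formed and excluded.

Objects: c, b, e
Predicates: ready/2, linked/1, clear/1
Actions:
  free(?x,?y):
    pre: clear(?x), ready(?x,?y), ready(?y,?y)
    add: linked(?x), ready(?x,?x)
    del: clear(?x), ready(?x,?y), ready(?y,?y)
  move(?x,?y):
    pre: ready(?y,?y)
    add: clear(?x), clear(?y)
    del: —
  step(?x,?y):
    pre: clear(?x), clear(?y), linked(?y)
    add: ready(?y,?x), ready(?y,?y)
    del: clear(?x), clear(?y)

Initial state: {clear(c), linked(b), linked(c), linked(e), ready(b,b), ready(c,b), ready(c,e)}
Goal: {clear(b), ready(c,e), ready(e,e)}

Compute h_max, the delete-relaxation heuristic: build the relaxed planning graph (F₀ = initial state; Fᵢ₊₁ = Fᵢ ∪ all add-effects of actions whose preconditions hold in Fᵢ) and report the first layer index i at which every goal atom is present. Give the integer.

F0 = init (7 atoms)
F1 = F0 ∪ {clear(b), clear(e), ready(c,c)}  (10 atoms)
F2 = F1 ∪ {ready(b,c), ready(b,e), ready(e,b), ready(e,c), ready(e,e)}  (15 atoms)
goal ⊆ F2  ⇒  h_max = 2

2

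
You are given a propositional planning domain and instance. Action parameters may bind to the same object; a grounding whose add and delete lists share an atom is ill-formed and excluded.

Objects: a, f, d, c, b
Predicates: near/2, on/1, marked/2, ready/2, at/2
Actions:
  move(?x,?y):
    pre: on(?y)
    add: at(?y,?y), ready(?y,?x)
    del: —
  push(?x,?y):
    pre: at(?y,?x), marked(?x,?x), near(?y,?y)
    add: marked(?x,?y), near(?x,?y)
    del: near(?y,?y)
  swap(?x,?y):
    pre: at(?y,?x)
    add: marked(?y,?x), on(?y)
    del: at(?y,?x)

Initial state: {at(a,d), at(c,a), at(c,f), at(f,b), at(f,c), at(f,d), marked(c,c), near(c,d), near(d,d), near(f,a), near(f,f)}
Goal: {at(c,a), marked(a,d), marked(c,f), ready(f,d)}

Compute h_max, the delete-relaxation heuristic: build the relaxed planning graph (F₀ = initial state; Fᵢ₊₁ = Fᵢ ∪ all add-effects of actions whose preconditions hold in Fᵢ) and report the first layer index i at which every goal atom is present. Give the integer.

2

F0 = init (11 atoms)
F1 = F0 ∪ {marked(a,d), marked(c,a), marked(c,f), marked(f,b), marked(f,c), marked(f,d), near(c,f), on(a), on(c), on(f)}  (21 atoms)
F2 = F1 ∪ {at(a,a), at(c,c), at(f,f), ready(a,a), ready(a,b), ready(a,c), ready(a,d), ready(a,f), ready(c,a), ready(c,b), ready(c,c), ready(c,d), ready(c,f), ready(f,a), ready(f,b), ready(f,c), ready(f,d), ready(f,f)}  (39 atoms)
goal ⊆ F2  ⇒  h_max = 2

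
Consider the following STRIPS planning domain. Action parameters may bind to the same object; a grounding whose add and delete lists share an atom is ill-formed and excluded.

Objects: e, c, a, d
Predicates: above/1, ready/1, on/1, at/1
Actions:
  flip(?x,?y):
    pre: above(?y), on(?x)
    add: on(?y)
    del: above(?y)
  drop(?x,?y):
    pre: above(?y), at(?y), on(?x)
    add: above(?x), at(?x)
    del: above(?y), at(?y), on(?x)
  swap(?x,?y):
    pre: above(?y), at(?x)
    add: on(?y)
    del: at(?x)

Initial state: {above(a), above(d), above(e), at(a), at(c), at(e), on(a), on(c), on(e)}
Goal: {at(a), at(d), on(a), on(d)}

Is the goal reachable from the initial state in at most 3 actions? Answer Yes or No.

1. flip(e,d)  →  {above(a), above(e), at(a), at(c), at(e), on(a), on(c), on(d), on(e)}
2. drop(d,e)  →  {above(a), above(d), at(a), at(c), at(d), on(a), on(c), on(e)}
3. flip(e,d)  →  {above(a), at(a), at(c), at(d), on(a), on(c), on(d), on(e)}
optimal plan length = 3; 3 ≤ 3

Yes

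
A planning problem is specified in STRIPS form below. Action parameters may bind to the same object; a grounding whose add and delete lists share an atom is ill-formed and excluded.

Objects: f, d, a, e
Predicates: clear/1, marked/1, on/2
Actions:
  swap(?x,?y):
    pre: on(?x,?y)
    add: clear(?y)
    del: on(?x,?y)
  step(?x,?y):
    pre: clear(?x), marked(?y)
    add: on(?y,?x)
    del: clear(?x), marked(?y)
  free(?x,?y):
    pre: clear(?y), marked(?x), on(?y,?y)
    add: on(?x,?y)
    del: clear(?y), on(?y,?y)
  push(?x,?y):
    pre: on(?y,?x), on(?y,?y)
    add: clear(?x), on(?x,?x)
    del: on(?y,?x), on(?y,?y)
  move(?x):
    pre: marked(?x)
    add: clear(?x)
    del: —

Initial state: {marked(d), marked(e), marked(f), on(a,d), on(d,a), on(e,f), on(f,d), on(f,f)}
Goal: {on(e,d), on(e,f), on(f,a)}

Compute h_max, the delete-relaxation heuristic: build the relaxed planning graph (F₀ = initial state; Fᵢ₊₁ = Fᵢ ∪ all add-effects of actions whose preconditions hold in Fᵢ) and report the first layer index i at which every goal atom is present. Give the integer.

F0 = init (8 atoms)
F1 = F0 ∪ {clear(a), clear(d), clear(e), clear(f), on(d,d)}  (13 atoms)
F2 = F1 ∪ {on(a,a), on(d,e), on(d,f), on(e,a), on(e,d), on(e,e), on(f,a), on(f,e)}  (21 atoms)
goal ⊆ F2  ⇒  h_max = 2

2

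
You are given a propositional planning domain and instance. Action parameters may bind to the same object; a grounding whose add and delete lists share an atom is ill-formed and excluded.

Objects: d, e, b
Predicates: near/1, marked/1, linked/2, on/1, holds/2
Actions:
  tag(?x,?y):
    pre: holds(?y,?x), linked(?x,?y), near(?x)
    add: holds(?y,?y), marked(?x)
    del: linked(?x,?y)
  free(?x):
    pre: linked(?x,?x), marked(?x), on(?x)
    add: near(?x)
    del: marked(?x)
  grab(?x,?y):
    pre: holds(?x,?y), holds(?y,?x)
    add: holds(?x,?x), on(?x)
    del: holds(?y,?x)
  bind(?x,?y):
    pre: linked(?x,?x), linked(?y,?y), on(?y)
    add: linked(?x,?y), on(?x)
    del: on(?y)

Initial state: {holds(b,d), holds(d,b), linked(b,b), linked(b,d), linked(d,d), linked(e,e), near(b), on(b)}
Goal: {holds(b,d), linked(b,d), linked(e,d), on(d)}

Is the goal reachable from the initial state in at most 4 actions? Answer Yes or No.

1. bind(d,b)  →  {holds(b,d), holds(d,b), linked(b,b), linked(b,d), linked(d,b), linked(d,d), linked(e,e), near(b), on(d)}
2. bind(e,d)  →  {holds(b,d), holds(d,b), linked(b,b), linked(b,d), linked(d,b), linked(d,d), linked(e,d), linked(e,e), near(b), on(e)}
3. bind(d,e)  →  {holds(b,d), holds(d,b), linked(b,b), linked(b,d), linked(d,b), linked(d,d), linked(d,e), linked(e,d), linked(e,e), near(b), on(d)}
optimal plan length = 3; 3 ≤ 4

Yes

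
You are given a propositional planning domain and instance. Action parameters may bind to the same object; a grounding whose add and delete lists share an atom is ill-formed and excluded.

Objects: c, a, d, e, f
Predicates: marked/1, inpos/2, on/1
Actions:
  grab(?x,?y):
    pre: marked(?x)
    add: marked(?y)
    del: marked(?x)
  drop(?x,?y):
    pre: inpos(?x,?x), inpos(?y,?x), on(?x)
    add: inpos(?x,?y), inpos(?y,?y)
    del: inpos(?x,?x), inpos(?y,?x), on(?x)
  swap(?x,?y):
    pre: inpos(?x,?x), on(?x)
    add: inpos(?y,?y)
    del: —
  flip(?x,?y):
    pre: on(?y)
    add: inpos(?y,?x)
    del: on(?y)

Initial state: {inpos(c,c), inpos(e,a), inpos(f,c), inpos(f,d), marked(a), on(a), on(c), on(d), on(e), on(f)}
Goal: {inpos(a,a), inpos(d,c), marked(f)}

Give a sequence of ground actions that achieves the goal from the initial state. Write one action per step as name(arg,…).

grab(a,f); swap(c,a); flip(c,d)

1. grab(a,f)  →  {inpos(c,c), inpos(e,a), inpos(f,c), inpos(f,d), marked(f), on(a), on(c), on(d), on(e), on(f)}
2. swap(c,a)  →  {inpos(a,a), inpos(c,c), inpos(e,a), inpos(f,c), inpos(f,d), marked(f), on(a), on(c), on(d), on(e), on(f)}
3. flip(c,d)  →  {inpos(a,a), inpos(c,c), inpos(d,c), inpos(e,a), inpos(f,c), inpos(f,d), marked(f), on(a), on(c), on(e), on(f)}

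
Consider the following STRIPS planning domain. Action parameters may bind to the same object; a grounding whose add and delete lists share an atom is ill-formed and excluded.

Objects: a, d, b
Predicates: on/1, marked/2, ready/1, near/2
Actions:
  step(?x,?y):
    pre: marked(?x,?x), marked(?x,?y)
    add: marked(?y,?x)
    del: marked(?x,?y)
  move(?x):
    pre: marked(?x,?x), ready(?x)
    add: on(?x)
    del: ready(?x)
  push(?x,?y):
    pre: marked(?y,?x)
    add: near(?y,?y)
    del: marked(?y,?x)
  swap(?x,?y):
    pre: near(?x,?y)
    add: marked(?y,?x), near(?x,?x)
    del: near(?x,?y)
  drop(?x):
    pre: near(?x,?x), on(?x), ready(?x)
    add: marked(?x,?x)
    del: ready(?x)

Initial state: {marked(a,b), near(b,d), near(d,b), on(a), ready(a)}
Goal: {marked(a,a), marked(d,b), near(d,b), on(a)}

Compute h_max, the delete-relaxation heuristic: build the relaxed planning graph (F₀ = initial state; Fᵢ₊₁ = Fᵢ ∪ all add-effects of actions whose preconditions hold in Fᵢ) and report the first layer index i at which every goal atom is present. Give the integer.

2

F0 = init (5 atoms)
F1 = F0 ∪ {marked(b,d), marked(d,b), near(a,a), near(b,b), near(d,d)}  (10 atoms)
F2 = F1 ∪ {marked(a,a)}  (11 atoms)
goal ⊆ F2  ⇒  h_max = 2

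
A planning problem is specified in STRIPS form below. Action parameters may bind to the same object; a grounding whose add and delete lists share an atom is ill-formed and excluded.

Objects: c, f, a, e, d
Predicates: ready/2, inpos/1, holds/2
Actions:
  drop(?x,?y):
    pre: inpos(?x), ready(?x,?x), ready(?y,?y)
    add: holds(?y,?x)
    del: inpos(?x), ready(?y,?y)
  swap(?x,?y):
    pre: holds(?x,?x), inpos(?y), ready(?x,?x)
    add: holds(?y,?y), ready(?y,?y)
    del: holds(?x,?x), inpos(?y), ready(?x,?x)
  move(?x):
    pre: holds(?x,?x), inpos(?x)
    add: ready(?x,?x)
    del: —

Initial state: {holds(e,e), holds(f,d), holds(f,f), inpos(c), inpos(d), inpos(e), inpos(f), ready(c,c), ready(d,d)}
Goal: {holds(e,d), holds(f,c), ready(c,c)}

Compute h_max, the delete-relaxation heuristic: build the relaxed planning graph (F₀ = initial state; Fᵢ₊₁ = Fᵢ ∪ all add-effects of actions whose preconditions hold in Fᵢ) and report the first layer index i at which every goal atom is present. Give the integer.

2

F0 = init (9 atoms)
F1 = F0 ∪ {holds(c,c), holds(c,d), holds(d,c), holds(d,d), ready(e,e), ready(f,f)}  (15 atoms)
F2 = F1 ∪ {holds(c,e), holds(c,f), holds(d,e), holds(d,f), holds(e,c), holds(e,d), holds(e,f), holds(f,c), holds(f,e)}  (24 atoms)
goal ⊆ F2  ⇒  h_max = 2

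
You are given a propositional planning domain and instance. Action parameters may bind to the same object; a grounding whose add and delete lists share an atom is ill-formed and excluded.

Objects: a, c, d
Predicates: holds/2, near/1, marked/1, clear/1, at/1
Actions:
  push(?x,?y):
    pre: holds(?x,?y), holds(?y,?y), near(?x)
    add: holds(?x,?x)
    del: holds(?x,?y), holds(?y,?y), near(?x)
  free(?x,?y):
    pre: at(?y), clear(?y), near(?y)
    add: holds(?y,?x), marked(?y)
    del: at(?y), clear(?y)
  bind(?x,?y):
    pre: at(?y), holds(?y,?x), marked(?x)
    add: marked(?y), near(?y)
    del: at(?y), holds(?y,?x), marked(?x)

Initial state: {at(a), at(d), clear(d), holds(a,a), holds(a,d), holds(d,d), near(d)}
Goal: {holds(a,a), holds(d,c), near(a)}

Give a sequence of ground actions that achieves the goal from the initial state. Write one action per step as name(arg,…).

free(c,d); bind(d,a)

1. free(c,d)  →  {at(a), holds(a,a), holds(a,d), holds(d,c), holds(d,d), marked(d), near(d)}
2. bind(d,a)  →  {holds(a,a), holds(d,c), holds(d,d), marked(a), near(a), near(d)}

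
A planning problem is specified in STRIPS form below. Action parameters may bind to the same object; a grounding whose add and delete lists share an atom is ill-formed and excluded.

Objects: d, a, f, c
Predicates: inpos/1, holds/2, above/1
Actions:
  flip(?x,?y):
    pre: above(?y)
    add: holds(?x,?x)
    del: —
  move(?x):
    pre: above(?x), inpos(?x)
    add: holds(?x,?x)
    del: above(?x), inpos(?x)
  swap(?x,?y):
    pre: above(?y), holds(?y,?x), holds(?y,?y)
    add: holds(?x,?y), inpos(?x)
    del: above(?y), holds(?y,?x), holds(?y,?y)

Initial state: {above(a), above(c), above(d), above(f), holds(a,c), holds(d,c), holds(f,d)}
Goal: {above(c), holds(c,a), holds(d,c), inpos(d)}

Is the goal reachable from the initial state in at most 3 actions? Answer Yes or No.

1. flip(a,d)  →  {above(a), above(c), above(d), above(f), holds(a,a), holds(a,c), holds(d,c), holds(f,d)}
2. flip(f,d)  →  {above(a), above(c), above(d), above(f), holds(a,a), holds(a,c), holds(d,c), holds(f,d), holds(f,f)}
3. swap(d,f)  →  {above(a), above(c), above(d), holds(a,a), holds(a,c), holds(d,c), holds(d,f), inpos(d)}
4. swap(c,a)  →  {above(c), above(d), holds(c,a), holds(d,c), holds(d,f), inpos(c), inpos(d)}
optimal plan length = 4; 4 > 3

No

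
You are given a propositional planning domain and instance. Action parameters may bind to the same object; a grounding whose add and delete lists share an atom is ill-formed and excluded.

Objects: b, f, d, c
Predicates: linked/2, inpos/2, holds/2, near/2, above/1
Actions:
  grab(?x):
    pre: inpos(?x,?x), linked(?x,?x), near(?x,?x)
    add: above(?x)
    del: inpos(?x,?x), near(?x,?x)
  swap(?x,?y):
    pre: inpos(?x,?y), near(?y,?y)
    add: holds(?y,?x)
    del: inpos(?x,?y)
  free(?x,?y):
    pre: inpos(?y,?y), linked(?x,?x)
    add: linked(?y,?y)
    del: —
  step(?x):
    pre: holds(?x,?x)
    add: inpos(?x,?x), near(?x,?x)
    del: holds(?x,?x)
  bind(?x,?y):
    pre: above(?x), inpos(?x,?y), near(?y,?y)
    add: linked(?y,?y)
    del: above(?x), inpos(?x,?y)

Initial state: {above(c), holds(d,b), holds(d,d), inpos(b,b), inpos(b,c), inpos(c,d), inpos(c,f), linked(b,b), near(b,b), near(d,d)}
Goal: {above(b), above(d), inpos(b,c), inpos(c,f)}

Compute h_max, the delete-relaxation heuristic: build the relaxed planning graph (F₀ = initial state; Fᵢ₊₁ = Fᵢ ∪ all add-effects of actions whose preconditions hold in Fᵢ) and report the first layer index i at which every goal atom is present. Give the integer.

2

F0 = init (10 atoms)
F1 = F0 ∪ {above(b), holds(b,b), holds(d,c), inpos(d,d), linked(d,d)}  (15 atoms)
F2 = F1 ∪ {above(d)}  (16 atoms)
goal ⊆ F2  ⇒  h_max = 2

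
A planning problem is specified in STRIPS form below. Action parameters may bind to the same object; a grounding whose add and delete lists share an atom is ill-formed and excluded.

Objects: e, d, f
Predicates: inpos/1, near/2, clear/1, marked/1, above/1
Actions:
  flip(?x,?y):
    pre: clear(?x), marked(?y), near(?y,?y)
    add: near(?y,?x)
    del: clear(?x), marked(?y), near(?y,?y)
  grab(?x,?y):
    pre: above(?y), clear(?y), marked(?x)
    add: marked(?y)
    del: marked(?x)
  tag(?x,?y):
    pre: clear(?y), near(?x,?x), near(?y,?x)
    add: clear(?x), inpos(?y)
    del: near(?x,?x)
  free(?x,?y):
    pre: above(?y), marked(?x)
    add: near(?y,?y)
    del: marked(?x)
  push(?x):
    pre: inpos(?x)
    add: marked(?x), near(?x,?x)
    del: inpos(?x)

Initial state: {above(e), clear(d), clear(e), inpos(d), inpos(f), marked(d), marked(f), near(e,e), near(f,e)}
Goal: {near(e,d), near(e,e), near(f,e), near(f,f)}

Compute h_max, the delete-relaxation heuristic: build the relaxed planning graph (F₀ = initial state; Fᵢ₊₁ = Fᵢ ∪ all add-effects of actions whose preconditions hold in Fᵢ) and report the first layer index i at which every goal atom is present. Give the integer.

F0 = init (9 atoms)
F1 = F0 ∪ {inpos(e), marked(e), near(d,d), near(f,f)}  (13 atoms)
F2 = F1 ∪ {near(d,e), near(e,d), near(f,d)}  (16 atoms)
goal ⊆ F2  ⇒  h_max = 2

2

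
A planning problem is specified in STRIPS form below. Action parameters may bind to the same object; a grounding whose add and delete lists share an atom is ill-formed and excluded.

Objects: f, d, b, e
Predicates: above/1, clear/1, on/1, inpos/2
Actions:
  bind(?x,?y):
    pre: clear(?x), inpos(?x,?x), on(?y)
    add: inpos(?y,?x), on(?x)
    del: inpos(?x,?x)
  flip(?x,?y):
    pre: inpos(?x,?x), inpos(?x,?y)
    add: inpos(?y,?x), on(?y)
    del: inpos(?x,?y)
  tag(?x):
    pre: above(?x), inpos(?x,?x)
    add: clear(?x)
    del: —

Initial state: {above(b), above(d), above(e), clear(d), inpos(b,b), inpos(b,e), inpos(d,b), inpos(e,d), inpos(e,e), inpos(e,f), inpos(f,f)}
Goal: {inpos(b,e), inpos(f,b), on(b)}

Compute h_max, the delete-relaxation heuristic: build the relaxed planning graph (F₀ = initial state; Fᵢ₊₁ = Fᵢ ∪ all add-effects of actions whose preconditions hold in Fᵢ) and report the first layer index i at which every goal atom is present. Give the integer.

2

F0 = init (11 atoms)
F1 = F0 ∪ {clear(b), clear(e), inpos(d,e), inpos(e,b), inpos(f,e), on(d), on(e), on(f)}  (19 atoms)
F2 = F1 ∪ {inpos(f,b), on(b)}  (21 atoms)
goal ⊆ F2  ⇒  h_max = 2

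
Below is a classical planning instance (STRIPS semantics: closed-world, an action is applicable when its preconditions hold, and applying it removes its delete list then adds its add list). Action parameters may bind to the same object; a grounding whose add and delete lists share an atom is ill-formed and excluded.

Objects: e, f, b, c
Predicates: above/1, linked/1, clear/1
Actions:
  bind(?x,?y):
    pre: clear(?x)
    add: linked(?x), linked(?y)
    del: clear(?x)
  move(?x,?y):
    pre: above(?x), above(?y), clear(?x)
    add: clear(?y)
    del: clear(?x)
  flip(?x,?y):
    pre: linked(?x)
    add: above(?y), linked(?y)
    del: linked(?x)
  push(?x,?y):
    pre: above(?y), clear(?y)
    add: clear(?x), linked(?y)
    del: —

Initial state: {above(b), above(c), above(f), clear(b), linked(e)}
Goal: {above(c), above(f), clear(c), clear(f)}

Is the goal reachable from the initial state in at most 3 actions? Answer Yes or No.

1. move(b,f)  →  {above(b), above(c), above(f), clear(f), linked(e)}
2. push(c,f)  →  {above(b), above(c), above(f), clear(c), clear(f), linked(e), linked(f)}
optimal plan length = 2; 2 ≤ 3

Yes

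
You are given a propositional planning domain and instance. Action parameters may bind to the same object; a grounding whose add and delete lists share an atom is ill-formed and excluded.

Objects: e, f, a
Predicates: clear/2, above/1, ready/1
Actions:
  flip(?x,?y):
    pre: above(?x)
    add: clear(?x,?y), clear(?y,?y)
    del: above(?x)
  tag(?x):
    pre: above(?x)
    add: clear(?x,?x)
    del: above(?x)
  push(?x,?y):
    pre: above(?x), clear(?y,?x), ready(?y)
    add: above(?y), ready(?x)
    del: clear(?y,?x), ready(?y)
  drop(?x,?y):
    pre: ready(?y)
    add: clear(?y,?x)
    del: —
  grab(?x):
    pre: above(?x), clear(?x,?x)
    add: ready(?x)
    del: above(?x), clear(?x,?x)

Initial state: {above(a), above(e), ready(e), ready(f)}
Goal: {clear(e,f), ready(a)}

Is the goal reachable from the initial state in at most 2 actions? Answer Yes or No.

1. flip(e,f)  →  {above(a), clear(e,f), clear(f,f), ready(e), ready(f)}
2. drop(a,e)  →  {above(a), clear(e,a), clear(e,f), clear(f,f), ready(e), ready(f)}
3. push(a,e)  →  {above(a), above(e), clear(e,f), clear(f,f), ready(a), ready(f)}
optimal plan length = 3; 3 > 2

No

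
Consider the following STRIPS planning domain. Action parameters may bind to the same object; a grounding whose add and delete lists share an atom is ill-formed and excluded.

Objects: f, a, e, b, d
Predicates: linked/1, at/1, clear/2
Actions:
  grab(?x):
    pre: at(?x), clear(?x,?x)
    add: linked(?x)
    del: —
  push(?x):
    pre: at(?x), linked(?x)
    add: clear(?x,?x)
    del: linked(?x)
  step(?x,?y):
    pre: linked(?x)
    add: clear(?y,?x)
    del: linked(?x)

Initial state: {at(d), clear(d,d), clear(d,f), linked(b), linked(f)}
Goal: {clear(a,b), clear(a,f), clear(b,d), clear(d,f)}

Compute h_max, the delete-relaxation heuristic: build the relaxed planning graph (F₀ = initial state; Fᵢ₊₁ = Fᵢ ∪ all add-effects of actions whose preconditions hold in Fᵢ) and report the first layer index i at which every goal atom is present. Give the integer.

2

F0 = init (5 atoms)
F1 = F0 ∪ {clear(a,b), clear(a,f), clear(b,b), clear(b,f), clear(d,b), clear(e,b), clear(e,f), clear(f,b), clear(f,f), linked(d)}  (15 atoms)
F2 = F1 ∪ {clear(a,d), clear(b,d), clear(e,d), clear(f,d)}  (19 atoms)
goal ⊆ F2  ⇒  h_max = 2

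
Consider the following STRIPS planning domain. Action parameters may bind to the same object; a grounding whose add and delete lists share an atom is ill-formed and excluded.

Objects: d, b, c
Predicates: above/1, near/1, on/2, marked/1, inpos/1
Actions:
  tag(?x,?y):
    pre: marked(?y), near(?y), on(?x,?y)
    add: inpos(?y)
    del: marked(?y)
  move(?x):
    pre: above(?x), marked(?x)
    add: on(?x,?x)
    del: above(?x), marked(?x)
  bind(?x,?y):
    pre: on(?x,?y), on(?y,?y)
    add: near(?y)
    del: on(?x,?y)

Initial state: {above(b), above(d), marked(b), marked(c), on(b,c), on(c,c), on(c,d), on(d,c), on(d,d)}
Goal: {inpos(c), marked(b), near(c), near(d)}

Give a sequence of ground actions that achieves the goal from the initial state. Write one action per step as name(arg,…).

bind(d,d); bind(d,c); tag(b,c)

1. bind(d,d)  →  {above(b), above(d), marked(b), marked(c), near(d), on(b,c), on(c,c), on(c,d), on(d,c)}
2. bind(d,c)  →  {above(b), above(d), marked(b), marked(c), near(c), near(d), on(b,c), on(c,c), on(c,d)}
3. tag(b,c)  →  {above(b), above(d), inpos(c), marked(b), near(c), near(d), on(b,c), on(c,c), on(c,d)}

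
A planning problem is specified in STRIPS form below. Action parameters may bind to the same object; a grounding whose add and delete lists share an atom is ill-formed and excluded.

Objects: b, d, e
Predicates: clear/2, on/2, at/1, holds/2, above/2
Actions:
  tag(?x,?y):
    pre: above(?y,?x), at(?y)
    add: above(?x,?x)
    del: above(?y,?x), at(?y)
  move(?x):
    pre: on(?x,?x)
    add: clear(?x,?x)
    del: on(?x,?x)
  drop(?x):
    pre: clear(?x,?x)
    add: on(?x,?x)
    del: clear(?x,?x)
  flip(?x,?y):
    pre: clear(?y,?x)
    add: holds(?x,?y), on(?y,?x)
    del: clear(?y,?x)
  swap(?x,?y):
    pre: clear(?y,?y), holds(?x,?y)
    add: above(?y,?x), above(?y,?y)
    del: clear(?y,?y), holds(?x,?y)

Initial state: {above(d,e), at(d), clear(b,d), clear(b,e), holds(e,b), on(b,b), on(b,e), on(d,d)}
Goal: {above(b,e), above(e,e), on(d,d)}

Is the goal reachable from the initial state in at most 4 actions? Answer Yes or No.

Yes

1. tag(e,d)  →  {above(e,e), clear(b,d), clear(b,e), holds(e,b), on(b,b), on(b,e), on(d,d)}
2. move(b)  →  {above(e,e), clear(b,b), clear(b,d), clear(b,e), holds(e,b), on(b,e), on(d,d)}
3. swap(e,b)  →  {above(b,b), above(b,e), above(e,e), clear(b,d), clear(b,e), on(b,e), on(d,d)}
optimal plan length = 3; 3 ≤ 4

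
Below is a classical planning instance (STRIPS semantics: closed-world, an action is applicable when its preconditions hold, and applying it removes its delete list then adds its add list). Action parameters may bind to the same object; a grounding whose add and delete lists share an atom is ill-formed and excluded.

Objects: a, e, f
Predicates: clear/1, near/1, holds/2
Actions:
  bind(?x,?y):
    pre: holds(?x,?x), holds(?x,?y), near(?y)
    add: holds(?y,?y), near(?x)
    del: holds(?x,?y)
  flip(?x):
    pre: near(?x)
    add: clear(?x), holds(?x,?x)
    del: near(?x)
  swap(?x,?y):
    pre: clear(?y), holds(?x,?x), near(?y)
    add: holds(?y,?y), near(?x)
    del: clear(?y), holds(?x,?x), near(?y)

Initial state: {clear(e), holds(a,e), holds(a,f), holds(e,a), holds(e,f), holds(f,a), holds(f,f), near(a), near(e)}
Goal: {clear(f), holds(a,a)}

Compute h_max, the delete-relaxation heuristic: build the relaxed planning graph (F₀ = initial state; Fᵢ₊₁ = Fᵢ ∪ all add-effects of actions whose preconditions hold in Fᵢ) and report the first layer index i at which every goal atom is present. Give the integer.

2

F0 = init (9 atoms)
F1 = F0 ∪ {clear(a), holds(a,a), holds(e,e), near(f)}  (13 atoms)
F2 = F1 ∪ {clear(f)}  (14 atoms)
goal ⊆ F2  ⇒  h_max = 2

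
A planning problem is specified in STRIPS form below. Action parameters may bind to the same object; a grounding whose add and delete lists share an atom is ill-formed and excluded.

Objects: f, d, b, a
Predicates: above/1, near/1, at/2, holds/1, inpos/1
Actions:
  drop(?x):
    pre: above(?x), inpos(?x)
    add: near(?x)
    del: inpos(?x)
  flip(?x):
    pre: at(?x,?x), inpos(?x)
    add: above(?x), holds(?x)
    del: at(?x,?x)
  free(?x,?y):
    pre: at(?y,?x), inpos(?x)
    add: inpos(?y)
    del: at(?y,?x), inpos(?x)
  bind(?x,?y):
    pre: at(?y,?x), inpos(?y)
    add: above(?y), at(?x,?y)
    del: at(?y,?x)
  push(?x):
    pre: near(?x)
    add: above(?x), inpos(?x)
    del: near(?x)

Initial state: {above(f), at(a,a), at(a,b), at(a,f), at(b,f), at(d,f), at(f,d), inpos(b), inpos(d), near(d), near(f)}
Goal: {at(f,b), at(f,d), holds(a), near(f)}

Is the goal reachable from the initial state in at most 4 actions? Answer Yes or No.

1. bind(f,b)  →  {above(b), above(f), at(a,a), at(a,b), at(a,f), at(d,f), at(f,b), at(f,d), inpos(b), inpos(d), near(d), near(f)}
2. free(b,a)  →  {above(b), above(f), at(a,a), at(a,f), at(d,f), at(f,b), at(f,d), inpos(a), inpos(d), near(d), near(f)}
3. flip(a)  →  {above(a), above(b), above(f), at(a,f), at(d,f), at(f,b), at(f,d), holds(a), inpos(a), inpos(d), near(d), near(f)}
optimal plan length = 3; 3 ≤ 4

Yes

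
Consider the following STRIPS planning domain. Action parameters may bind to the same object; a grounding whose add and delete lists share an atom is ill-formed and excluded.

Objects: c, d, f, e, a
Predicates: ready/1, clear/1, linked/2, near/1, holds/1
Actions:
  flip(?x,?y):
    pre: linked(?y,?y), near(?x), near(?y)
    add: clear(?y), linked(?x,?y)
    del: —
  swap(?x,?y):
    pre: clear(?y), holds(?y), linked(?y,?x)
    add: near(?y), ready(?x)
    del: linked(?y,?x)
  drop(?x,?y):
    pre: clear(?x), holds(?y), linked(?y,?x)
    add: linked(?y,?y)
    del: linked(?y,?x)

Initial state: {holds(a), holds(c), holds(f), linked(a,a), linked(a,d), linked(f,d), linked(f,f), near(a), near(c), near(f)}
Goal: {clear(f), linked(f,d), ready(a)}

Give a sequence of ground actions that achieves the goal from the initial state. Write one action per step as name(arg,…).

1. flip(c,f)  →  {clear(f), holds(a), holds(c), holds(f), linked(a,a), linked(a,d), linked(c,f), linked(f,d), linked(f,f), near(a), near(c), near(f)}
2. flip(c,a)  →  {clear(a), clear(f), holds(a), holds(c), holds(f), linked(a,a), linked(a,d), linked(c,a), linked(c,f), linked(f,d), linked(f,f), near(a), near(c), near(f)}
3. swap(a,a)  →  {clear(a), clear(f), holds(a), holds(c), holds(f), linked(a,d), linked(c,a), linked(c,f), linked(f,d), linked(f,f), near(a), near(c), near(f), ready(a)}

flip(c,f); flip(c,a); swap(a,a)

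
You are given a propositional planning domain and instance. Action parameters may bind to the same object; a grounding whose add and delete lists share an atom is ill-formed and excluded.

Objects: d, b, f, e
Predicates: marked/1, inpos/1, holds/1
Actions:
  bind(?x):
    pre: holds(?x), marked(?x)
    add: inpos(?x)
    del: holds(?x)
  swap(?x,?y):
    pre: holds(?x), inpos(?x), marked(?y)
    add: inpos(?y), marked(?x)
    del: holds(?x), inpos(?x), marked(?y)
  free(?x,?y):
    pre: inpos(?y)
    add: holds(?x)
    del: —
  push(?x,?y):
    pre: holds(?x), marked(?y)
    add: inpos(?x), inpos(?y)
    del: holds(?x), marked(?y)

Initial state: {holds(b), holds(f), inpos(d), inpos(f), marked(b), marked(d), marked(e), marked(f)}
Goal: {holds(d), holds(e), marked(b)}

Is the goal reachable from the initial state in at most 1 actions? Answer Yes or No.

1. free(d,d)  →  {holds(b), holds(d), holds(f), inpos(d), inpos(f), marked(b), marked(d), marked(e), marked(f)}
2. free(e,d)  →  {holds(b), holds(d), holds(e), holds(f), inpos(d), inpos(f), marked(b), marked(d), marked(e), marked(f)}
optimal plan length = 2; 2 > 1

No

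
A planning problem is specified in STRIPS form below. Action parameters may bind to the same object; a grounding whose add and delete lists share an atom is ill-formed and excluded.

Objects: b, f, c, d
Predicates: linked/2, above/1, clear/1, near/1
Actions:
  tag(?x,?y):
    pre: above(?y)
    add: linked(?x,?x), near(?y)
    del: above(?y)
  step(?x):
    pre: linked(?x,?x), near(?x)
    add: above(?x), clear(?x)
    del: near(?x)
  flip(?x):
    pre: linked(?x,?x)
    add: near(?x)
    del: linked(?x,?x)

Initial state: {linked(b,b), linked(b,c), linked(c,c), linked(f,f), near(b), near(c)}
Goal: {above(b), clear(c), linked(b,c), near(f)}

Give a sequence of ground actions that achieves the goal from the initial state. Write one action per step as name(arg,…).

step(b); step(c); flip(f)

1. step(b)  →  {above(b), clear(b), linked(b,b), linked(b,c), linked(c,c), linked(f,f), near(c)}
2. step(c)  →  {above(b), above(c), clear(b), clear(c), linked(b,b), linked(b,c), linked(c,c), linked(f,f)}
3. flip(f)  →  {above(b), above(c), clear(b), clear(c), linked(b,b), linked(b,c), linked(c,c), near(f)}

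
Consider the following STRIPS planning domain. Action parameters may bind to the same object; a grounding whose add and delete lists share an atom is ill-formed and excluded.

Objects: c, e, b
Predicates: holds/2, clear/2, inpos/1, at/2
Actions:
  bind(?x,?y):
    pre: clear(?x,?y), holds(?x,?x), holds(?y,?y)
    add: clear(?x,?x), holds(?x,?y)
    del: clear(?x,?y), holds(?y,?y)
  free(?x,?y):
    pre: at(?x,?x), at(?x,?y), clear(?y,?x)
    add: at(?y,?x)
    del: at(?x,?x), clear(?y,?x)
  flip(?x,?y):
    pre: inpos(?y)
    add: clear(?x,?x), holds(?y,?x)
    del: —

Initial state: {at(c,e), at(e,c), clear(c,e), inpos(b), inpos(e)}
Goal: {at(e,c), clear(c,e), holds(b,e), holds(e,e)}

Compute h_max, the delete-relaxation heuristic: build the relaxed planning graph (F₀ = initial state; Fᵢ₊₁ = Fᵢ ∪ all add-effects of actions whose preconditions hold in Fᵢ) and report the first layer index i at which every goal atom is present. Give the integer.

F0 = init (5 atoms)
F1 = F0 ∪ {clear(b,b), clear(c,c), clear(e,e), holds(b,b), holds(b,c), holds(b,e), holds(e,b), holds(e,c), holds(e,e)}  (14 atoms)
goal ⊆ F1  ⇒  h_max = 1

1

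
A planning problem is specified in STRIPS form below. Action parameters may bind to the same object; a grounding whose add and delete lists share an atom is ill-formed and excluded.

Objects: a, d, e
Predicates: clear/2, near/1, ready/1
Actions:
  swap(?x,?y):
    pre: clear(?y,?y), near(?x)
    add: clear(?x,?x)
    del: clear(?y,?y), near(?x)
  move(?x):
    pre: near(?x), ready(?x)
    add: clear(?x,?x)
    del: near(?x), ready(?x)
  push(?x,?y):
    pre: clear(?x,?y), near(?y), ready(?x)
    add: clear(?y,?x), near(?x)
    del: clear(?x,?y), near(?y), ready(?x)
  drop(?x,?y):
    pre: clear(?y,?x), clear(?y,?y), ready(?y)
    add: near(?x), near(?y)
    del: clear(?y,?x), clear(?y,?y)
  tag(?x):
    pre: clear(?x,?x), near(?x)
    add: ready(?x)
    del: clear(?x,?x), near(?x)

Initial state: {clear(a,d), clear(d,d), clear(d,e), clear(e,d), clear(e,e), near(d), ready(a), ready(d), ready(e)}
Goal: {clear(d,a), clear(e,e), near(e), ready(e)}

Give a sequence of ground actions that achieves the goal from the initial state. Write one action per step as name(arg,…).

push(a,d); drop(e,d)

1. push(a,d)  →  {clear(d,a), clear(d,d), clear(d,e), clear(e,d), clear(e,e), near(a), ready(d), ready(e)}
2. drop(e,d)  →  {clear(d,a), clear(e,d), clear(e,e), near(a), near(d), near(e), ready(d), ready(e)}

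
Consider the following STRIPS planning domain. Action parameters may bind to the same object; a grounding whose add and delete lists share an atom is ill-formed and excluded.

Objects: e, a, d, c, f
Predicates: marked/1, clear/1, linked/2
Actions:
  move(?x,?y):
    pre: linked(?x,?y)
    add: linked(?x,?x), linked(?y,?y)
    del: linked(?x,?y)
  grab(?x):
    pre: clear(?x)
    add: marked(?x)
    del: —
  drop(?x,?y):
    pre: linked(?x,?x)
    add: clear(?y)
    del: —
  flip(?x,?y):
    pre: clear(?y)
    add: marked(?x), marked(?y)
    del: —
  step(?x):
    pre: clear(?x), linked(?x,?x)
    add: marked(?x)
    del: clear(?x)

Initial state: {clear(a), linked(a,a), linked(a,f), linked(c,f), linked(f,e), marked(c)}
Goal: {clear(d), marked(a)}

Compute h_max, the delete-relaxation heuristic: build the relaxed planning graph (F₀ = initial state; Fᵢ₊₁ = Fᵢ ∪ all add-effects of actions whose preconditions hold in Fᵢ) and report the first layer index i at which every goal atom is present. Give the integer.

F0 = init (6 atoms)
F1 = F0 ∪ {clear(c), clear(d), clear(e), clear(f), linked(c,c), linked(e,e), linked(f,f), marked(a), marked(d), marked(e), marked(f)}  (17 atoms)
goal ⊆ F1  ⇒  h_max = 1

1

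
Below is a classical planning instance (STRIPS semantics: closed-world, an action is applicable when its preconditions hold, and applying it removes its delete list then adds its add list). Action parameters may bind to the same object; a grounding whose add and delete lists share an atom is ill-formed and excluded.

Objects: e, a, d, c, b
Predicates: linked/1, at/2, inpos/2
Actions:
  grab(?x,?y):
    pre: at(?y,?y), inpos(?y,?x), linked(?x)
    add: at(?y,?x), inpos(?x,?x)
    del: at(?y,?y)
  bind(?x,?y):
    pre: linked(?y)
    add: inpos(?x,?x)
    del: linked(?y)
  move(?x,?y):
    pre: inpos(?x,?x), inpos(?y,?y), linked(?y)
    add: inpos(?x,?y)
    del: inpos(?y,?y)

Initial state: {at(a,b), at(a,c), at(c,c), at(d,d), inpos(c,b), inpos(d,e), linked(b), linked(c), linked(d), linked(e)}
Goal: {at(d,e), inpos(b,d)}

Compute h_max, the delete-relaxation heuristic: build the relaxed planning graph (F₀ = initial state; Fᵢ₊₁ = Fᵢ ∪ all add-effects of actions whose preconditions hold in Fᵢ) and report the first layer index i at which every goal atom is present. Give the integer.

F0 = init (10 atoms)
F1 = F0 ∪ {at(c,b), at(d,e), inpos(a,a), inpos(b,b), inpos(c,c), inpos(d,d), inpos(e,e)}  (17 atoms)
F2 = F1 ∪ {inpos(a,b), inpos(a,c), inpos(a,d), inpos(a,e), inpos(b,c), inpos(b,d), inpos(b,e), inpos(c,d), inpos(c,e), inpos(d,b), inpos(d,c), inpos(e,b), inpos(e,c), inpos(e,d)}  (31 atoms)
goal ⊆ F2  ⇒  h_max = 2

2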